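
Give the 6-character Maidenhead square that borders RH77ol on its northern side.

RH77om

Latitude subsquare l = 11; +1 → 12 = m.
The longitude characters are unchanged.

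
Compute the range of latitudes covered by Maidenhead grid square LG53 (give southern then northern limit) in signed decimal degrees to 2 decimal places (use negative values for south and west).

-27.00, -26.00

Field L=11, G=6: +11·20° lon, +6·10° lat → SW at lon 40°, lat -30°.
Square 5, 3: +5·2° lon, +3·1° lat → SW at lon 50°, lat -27°.
Cell spans 2° lon × 1° lat.
south -27.00, north -26.00.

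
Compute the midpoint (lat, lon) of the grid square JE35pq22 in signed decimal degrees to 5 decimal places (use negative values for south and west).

-44.32292, 7.27083

Field J=9, E=4: +9·20° lon, +4·10° lat → SW at lon 0°, lat -50°.
Square 3, 5: +3·2° lon, +5·1° lat → SW at lon 6°, lat -45°.
Subsquare p=15, q=16: +15·0.0833333° lon, +16·0.0416667° lat → SW at lon 7.25°, lat -44.3333°.
Extended square 2, 2: +2·0.00833333° lon, +2·0.00416667° lat → SW at lon 7.26667°, lat -44.325°.
Cell spans 0.00833333° lon × 0.00416667° lat. Centre is SW corner plus half of each.
latitude -44.32292, longitude 7.27083.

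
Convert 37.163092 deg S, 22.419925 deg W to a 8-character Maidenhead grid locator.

HF82su90

Shift to the Maidenhead origin (180°W, 90°S): lon 157.58007, lat 52.83691.
Field: lon ⌊157.58007/20⌋ = 7 → H; lat ⌊52.83691/10⌋ = 5 → F.
Square: lon ⌊17.58007/2⌋ = 8; lat ⌊2.83691/1⌋ = 2.
Subsquare: lon ⌊1.58007/0.0833333⌋ = 18 → s; lat ⌊0.83691/0.0416667⌋ = 20 → u.
Extended square: lon ⌊0.08007/0.00833333⌋ = 9; lat ⌊0.00357/0.00416667⌋ = 0.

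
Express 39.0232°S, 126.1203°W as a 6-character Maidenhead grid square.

Shift to the Maidenhead origin (180°W, 90°S): lon 53.8797, lat 50.9768.
Field (20°×10°, letters A–R): 53.8797/20 → 2 → C, 50.9768/10 → 5 → F; chars CF.
Square (2°×1°, digits 0–9): 13.8797/2 → 6, 0.9768/1 → 0; chars 60.
Subsquare (5′×2.5′, letters a–x): 1.8797/0.0833333 → 22 → w, 0.9768/0.0416667 → 23 → x; chars wx.

CF60wx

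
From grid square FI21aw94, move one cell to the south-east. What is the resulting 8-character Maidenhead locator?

FI21bw03

Longitude extended square 9; +1 → 10, wraps to 0, carry into subsquare.
Longitude subsquare a = 0; +1 → 1 = b.
Latitude extended square 4; −1 → 3.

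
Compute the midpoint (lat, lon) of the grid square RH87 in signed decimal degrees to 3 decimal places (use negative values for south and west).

-12.500, 177.000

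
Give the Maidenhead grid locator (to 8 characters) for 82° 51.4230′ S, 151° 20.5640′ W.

Shift to the Maidenhead origin (180°W, 90°S): lon 28.65727, lat 7.14295.
Field: lon ⌊28.65727/20⌋ = 1 → B; lat ⌊7.14295/10⌋ = 0 → A.
Square: lon ⌊8.65727/2⌋ = 4; lat ⌊7.14295/1⌋ = 7.
Subsquare: lon ⌊0.65727/0.0833333⌋ = 7 → h; lat ⌊0.14295/0.0416667⌋ = 3 → d.
Extended square: lon ⌊0.07393/0.00833333⌋ = 8; lat ⌊0.01795/0.00416667⌋ = 4.

BA47hd84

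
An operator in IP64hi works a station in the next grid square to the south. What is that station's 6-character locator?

IP64hh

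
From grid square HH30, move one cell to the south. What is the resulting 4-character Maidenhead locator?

HG39

Latitude square 0; −1 → -1, wraps to 9, carry into field.
Latitude field H = 7; −1 → 6 = G.
The longitude characters are unchanged.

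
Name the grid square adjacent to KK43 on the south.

KK42

Latitude square 3; −1 → 2.
The longitude characters are unchanged.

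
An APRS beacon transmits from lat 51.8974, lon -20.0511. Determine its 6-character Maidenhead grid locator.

Add 180° to longitude and 90° to latitude: 159.9489, 141.8974.
Field: 159.9489/20 → 7 → H, 141.8974/10 → 14 → O; chars HO.
Square: 19.9489/2 → 9, 1.8974/1 → 1; chars 91.
Subsquare: 1.9489/0.0833333 → 23 → x, 0.8974/0.0416667 → 21 → v; chars xv.

HO91xv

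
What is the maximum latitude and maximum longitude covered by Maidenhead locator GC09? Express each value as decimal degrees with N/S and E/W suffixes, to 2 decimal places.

60.00° S, 58.00° W

Field G=6, C=2: +6·20° lon, +2·10° lat → SW at lon -60°, lat -70°.
Square 0, 9: +0·2° lon, +9·1° lat → SW at lon -60°, lat -61°.
Cell spans 2° lon × 1° lat. NE corner is SW corner plus one full cell.
latitude 60.00° S, longitude 58.00° W.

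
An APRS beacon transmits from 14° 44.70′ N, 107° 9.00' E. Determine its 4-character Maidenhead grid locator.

OK34

Shift to the Maidenhead origin (180°W, 90°S): lon 287.15, lat 104.75.
Field: lon ⌊287.15/20⌋ = 14 → O; lat ⌊104.75/10⌋ = 10 → K.
Square: lon ⌊7.15/2⌋ = 3; lat ⌊4.75/1⌋ = 4.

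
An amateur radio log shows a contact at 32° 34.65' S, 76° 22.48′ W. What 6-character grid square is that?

FF17tk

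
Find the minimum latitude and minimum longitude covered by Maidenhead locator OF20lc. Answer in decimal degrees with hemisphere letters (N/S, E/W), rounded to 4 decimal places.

Field O=14, F=5: +14·20° lon, +5·10° lat → SW at lon 100°, lat -40°.
Square 2, 0: +2·2° lon, +0·1° lat → SW at lon 104°, lat -40°.
Subsquare l=11, c=2: +11·0.0833333° lon, +2·0.0416667° lat → SW at lon 104.917°, lat -39.9167°.
latitude 39.9167° S, longitude 104.9167° E.

39.9167° S, 104.9167° E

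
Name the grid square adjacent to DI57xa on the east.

DI67aa

Longitude subsquare x = 23; +1 → 24, wraps to 0 = a, carry into square.
Longitude square 5; +1 → 6.
The latitude characters are unchanged.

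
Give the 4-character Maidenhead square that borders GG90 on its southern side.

GF99

Latitude square 0; −1 → -1, wraps to 9, carry into field.
Latitude field G = 6; −1 → 5 = F.
The longitude characters are unchanged.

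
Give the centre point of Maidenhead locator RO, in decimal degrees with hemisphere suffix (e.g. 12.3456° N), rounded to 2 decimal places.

Field R=17, O=14: +17·20° lon, +14·10° lat → SW at lon 160°, lat 50°.
Cell spans 20° lon × 10° lat. Centre is SW corner plus half of each.
latitude 55.00° N, longitude 170.00° E.

55.00° N, 170.00° E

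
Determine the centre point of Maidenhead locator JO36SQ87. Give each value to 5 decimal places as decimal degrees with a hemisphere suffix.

56.69792° N, 7.57083° E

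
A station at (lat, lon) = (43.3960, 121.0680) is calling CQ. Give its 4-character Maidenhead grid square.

PN03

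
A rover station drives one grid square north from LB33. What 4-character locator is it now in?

LB34

Latitude square 3; +1 → 4.
The longitude characters are unchanged.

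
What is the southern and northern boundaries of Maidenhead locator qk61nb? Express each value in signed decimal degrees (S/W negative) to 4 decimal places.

11.0417, 11.0833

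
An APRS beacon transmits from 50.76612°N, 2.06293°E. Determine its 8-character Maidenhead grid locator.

JO10as73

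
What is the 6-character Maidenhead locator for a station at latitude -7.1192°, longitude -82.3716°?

EI82tv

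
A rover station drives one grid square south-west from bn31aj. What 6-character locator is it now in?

BN21xi

Longitude subsquare a = 0; −1 → -1, wraps to 23 = x, carry into square.
Longitude square 3; −1 → 2.
Latitude subsquare j = 9; −1 → 8 = i.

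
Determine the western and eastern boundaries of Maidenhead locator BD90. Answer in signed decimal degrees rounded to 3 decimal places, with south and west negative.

-142.000, -140.000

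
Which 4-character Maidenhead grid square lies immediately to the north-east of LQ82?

LQ93

Longitude square 8; +1 → 9.
Latitude square 2; +1 → 3.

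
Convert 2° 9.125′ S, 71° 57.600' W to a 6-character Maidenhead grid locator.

Add 180° to longitude and 90° to latitude: 108.0400, 87.8479.
Field: lon ⌊108.0400/20⌋ = 5 → F; lat ⌊87.8479/10⌋ = 8 → I.
Square: lon ⌊8.0400/2⌋ = 4; lat ⌊7.8479/1⌋ = 7.
Subsquare: lon ⌊0.0400/0.0833333⌋ = 0 → a; lat ⌊0.8479/0.0416667⌋ = 20 → u.

FI47au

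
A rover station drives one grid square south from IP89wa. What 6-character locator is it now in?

IP88wx

Latitude subsquare a = 0; −1 → -1, wraps to 23 = x, carry into square.
Latitude square 9; −1 → 8.
The longitude characters are unchanged.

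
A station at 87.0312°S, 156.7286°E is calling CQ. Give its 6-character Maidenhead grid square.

QA82ix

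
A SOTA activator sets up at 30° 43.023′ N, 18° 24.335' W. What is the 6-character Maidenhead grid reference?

Offset from 180°W / 90°S: lon 161.5944°, lat 120.7171°.
Field: lon ⌊161.5944/20⌋ = 8 → I; lat ⌊120.7171/10⌋ = 12 → M.
Square: lon ⌊1.5944/2⌋ = 0; lat ⌊0.7171/1⌋ = 0.
Subsquare: lon ⌊1.5944/0.0833333⌋ = 19 → t; lat ⌊0.7171/0.0416667⌋ = 17 → r.

IM00tr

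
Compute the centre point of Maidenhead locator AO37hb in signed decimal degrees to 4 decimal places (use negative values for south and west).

57.0625, -173.3750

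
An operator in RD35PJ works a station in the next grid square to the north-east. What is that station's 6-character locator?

RD35qk

Longitude subsquare p = 15; +1 → 16 = q.
Latitude subsquare j = 9; +1 → 10 = k.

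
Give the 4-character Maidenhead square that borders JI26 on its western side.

JI16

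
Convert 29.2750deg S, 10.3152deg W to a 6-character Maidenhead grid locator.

Offset from 180°W / 90°S: lon 169.6848°, lat 60.7250°.
Field: lon ⌊169.6848/20⌋ = 8 → I; lat ⌊60.7250/10⌋ = 6 → G.
Square: lon ⌊9.6848/2⌋ = 4; lat ⌊0.7250/1⌋ = 0.
Subsquare: lon ⌊1.6848/0.0833333⌋ = 20 → u; lat ⌊0.7250/0.0416667⌋ = 17 → r.

IG40ur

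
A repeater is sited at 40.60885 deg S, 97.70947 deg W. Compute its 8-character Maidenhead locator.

EE19dj43

Offset from 180°W / 90°S: lon 82.29053°, lat 49.39115°.
Field: 82.29053/20 → 4 → E, 49.39115/10 → 4 → E; chars EE.
Square: 2.29053/2 → 1, 9.39115/1 → 9; chars 19.
Subsquare: 0.29053/0.0833333 → 3 → d, 0.39115/0.0416667 → 9 → j; chars dj.
Extended square: 0.04053/0.00833333 → 4, 0.01615/0.00416667 → 3; chars 43.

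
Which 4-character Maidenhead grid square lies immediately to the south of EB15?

EB14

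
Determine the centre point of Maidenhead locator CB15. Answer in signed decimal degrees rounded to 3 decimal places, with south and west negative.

Field C=2, B=1: +2·20° lon, +1·10° lat → SW at lon -140°, lat -80°.
Square 1, 5: +1·2° lon, +5·1° lat → SW at lon -138°, lat -75°.
Cell spans 2° lon × 1° lat. Centre is SW corner plus half of each.
latitude -74.500, longitude -137.000.

-74.500, -137.000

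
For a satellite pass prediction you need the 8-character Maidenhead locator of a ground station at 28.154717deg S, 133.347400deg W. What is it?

CG31hu82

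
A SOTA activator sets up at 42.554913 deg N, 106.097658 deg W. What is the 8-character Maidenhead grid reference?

DN62wn83

Add 180° to longitude and 90° to latitude: 73.90234, 132.55491.
Field: lon ⌊73.90234/20⌋ = 3 → D; lat ⌊132.55491/10⌋ = 13 → N.
Square: lon ⌊13.90234/2⌋ = 6; lat ⌊2.55491/1⌋ = 2.
Subsquare: lon ⌊1.90234/0.0833333⌋ = 22 → w; lat ⌊0.55491/0.0416667⌋ = 13 → n.
Extended square: lon ⌊0.06901/0.00833333⌋ = 8; lat ⌊0.01325/0.00416667⌋ = 3.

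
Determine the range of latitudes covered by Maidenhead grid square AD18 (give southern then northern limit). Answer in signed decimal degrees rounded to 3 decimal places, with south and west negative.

Field A=0, D=3: +0·20° lon, +3·10° lat → SW at lon -180°, lat -60°.
Square 1, 8: +1·2° lon, +8·1° lat → SW at lon -178°, lat -52°.
Cell spans 2° lon × 1° lat.
south -52.000, north -51.000.

-52.000, -51.000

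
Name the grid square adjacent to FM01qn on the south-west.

FM01pm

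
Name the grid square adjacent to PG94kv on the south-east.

PG94lu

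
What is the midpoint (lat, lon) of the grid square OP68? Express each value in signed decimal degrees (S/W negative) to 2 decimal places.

Field O=14, P=15: +14·20° lon, +15·10° lat → SW at lon 100°, lat 60°.
Square 6, 8: +6·2° lon, +8·1° lat → SW at lon 112°, lat 68°.
Cell spans 2° lon × 1° lat. Centre is SW corner plus half of each.
latitude 68.50, longitude 113.00.

68.50, 113.00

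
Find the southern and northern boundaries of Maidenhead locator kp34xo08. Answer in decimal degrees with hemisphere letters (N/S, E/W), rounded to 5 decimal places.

64.61667° N, 64.62083° N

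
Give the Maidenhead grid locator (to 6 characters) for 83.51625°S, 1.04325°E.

JA06ml

Add 180° to longitude and 90° to latitude: 181.0433, 6.4838.
Field (20°×10°, letters A–R): 181.0433/20 → 9 → J, 6.4838/10 → 0 → A; chars JA.
Square (2°×1°, digits 0–9): 1.0433/2 → 0, 6.4838/1 → 6; chars 06.
Subsquare (5′×2.5′, letters a–x): 1.0433/0.0833333 → 12 → m, 0.4838/0.0416667 → 11 → l; chars ml.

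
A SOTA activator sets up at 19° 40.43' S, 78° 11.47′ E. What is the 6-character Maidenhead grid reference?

Add 180° to longitude and 90° to latitude: 258.1912, 70.3262.
Field: 258.1912/20 → 12 → M, 70.3262/10 → 7 → H; chars MH.
Square: 18.1912/2 → 9, 0.3262/1 → 0; chars 90.
Subsquare: 0.1912/0.0833333 → 2 → c, 0.3262/0.0416667 → 7 → h; chars ch.

MH90ch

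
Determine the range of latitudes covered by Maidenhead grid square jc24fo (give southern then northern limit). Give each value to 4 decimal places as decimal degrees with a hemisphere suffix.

65.4167° S, 65.3750° S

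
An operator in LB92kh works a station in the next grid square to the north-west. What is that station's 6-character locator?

Longitude subsquare k = 10; −1 → 9 = j.
Latitude subsquare h = 7; +1 → 8 = i.

LB92ji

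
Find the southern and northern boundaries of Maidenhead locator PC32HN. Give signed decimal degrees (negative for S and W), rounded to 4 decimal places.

Field P=15, C=2: +15·20° lon, +2·10° lat → SW at lon 120°, lat -70°.
Square 3, 2: +3·2° lon, +2·1° lat → SW at lon 126°, lat -68°.
Subsquare h=7, n=13: +7·0.0833333° lon, +13·0.0416667° lat → SW at lon 126.583°, lat -67.4583°.
Cell spans 0.0833333° lon × 0.0416667° lat.
south -67.4583, north -67.4167.

-67.4583, -67.4167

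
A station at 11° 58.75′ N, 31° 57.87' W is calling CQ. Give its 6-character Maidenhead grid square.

Shift to the Maidenhead origin (180°W, 90°S): lon 148.0355, lat 101.9792.
Field (20°×10°, letters A–R): lon ⌊148.0355/20⌋ = 7 → H; lat ⌊101.9792/10⌋ = 10 → K.
Square (2°×1°, digits 0–9): lon ⌊8.0355/2⌋ = 4; lat ⌊1.9792/1⌋ = 1.
Subsquare (5′×2.5′, letters a–x): lon ⌊0.0355/0.0833333⌋ = 0 → a; lat ⌊0.9792/0.0416667⌋ = 23 → x.

HK41ax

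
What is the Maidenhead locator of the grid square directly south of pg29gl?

Latitude subsquare l = 11; −1 → 10 = k.
The longitude characters are unchanged.

PG29gk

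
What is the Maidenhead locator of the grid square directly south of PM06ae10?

PM06ad19

Latitude extended square 0; −1 → -1, wraps to 9, carry into subsquare.
Latitude subsquare e = 4; −1 → 3 = d.
The longitude characters are unchanged.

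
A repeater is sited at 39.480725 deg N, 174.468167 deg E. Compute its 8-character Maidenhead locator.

RM79fl65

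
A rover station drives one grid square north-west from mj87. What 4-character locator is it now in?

Longitude square 8; −1 → 7.
Latitude square 7; +1 → 8.

MJ78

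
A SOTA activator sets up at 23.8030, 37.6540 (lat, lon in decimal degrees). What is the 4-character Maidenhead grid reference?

KL83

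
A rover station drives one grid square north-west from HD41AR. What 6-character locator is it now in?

HD31xs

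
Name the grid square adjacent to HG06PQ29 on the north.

HG06pr20

Latitude extended square 9; +1 → 10, wraps to 0, carry into subsquare.
Latitude subsquare q = 16; +1 → 17 = r.
The longitude characters are unchanged.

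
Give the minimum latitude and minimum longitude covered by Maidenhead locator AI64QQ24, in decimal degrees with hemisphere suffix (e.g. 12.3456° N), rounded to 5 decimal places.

Field A=0, I=8: +0·20° lon, +8·10° lat → SW at lon -180°, lat -10°.
Square 6, 4: +6·2° lon, +4·1° lat → SW at lon -168°, lat -6°.
Subsquare q=16, q=16: +16·0.0833333° lon, +16·0.0416667° lat → SW at lon -166.667°, lat -5.33333°.
Extended square 2, 4: +2·0.00833333° lon, +4·0.00416667° lat → SW at lon -166.65°, lat -5.31667°.
latitude 5.31667° S, longitude 166.65000° W.

5.31667° S, 166.65000° W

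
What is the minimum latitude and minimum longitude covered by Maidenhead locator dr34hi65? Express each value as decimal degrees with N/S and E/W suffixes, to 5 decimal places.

84.35417° N, 113.36667° W

Field D=3, R=17: +3·20° lon, +17·10° lat → SW at lon -120°, lat 80°.
Square 3, 4: +3·2° lon, +4·1° lat → SW at lon -114°, lat 84°.
Subsquare h=7, i=8: +7·0.0833333° lon, +8·0.0416667° lat → SW at lon -113.417°, lat 84.3333°.
Extended square 6, 5: +6·0.00833333° lon, +5·0.00416667° lat → SW at lon -113.367°, lat 84.3542°.
latitude 84.35417° N, longitude 113.36667° W.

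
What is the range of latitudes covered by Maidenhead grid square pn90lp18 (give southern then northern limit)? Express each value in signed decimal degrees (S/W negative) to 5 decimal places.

Field P=15, N=13: +15·20° lon, +13·10° lat → SW at lon 120°, lat 40°.
Square 9, 0: +9·2° lon, +0·1° lat → SW at lon 138°, lat 40°.
Subsquare l=11, p=15: +11·0.0833333° lon, +15·0.0416667° lat → SW at lon 138.917°, lat 40.625°.
Extended square 1, 8: +1·0.00833333° lon, +8·0.00416667° lat → SW at lon 138.925°, lat 40.6583°.
Cell spans 0.00833333° lon × 0.00416667° lat.
south 40.65833, north 40.66250.

40.65833, 40.66250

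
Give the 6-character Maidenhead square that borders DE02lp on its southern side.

DE02lo

Latitude subsquare p = 15; −1 → 14 = o.
The longitude characters are unchanged.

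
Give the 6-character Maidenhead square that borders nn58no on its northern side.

NN58np

Latitude subsquare o = 14; +1 → 15 = p.
The longitude characters are unchanged.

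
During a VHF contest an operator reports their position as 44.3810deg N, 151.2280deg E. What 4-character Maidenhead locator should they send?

Shift to the Maidenhead origin (180°W, 90°S): lon 331.23, lat 134.38.
Field: lon ⌊331.23/20⌋ = 16 → Q; lat ⌊134.38/10⌋ = 13 → N.
Square: lon ⌊11.23/2⌋ = 5; lat ⌊4.38/1⌋ = 4.

QN54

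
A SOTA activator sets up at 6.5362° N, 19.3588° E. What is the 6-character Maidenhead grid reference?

Add 180° to longitude and 90° to latitude: 199.3588, 96.5362.
Field: lon ⌊199.3588/20⌋ = 9 → J; lat ⌊96.5362/10⌋ = 9 → J.
Square: lon ⌊19.3588/2⌋ = 9; lat ⌊6.5362/1⌋ = 6.
Subsquare: lon ⌊1.3588/0.0833333⌋ = 16 → q; lat ⌊0.5362/0.0416667⌋ = 12 → m.

JJ96qm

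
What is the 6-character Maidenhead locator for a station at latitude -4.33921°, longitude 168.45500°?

RI45fp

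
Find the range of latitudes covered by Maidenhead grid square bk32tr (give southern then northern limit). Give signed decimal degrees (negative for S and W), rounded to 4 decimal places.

12.7083, 12.7500

Field B=1, K=10: +1·20° lon, +10·10° lat → SW at lon -160°, lat 10°.
Square 3, 2: +3·2° lon, +2·1° lat → SW at lon -154°, lat 12°.
Subsquare t=19, r=17: +19·0.0833333° lon, +17·0.0416667° lat → SW at lon -152.417°, lat 12.7083°.
Cell spans 0.0833333° lon × 0.0416667° lat.
south 12.7083, north 12.7500.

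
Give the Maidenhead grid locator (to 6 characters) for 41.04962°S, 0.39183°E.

Shift to the Maidenhead origin (180°W, 90°S): lon 180.3918, lat 48.9504.
Field: 180.3918/20 → 9 → J, 48.9504/10 → 4 → E; chars JE.
Square: 0.3918/2 → 0, 8.9504/1 → 8; chars 08.
Subsquare: 0.3918/0.0833333 → 4 → e, 0.9504/0.0416667 → 22 → w; chars ew.

JE08ew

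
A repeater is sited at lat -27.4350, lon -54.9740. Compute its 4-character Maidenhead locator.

GG22

Offset from 180°W / 90°S: lon 125.03°, lat 62.56°.
Field: lon ⌊125.03/20⌋ = 6 → G; lat ⌊62.56/10⌋ = 6 → G.
Square: lon ⌊5.03/2⌋ = 2; lat ⌊2.56/1⌋ = 2.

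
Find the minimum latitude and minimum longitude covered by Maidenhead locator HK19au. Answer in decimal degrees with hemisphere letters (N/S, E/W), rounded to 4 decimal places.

19.8333° N, 38.0000° W

Field H=7, K=10: +7·20° lon, +10·10° lat → SW at lon -40°, lat 10°.
Square 1, 9: +1·2° lon, +9·1° lat → SW at lon -38°, lat 19°.
Subsquare a=0, u=20: +0·0.0833333° lon, +20·0.0416667° lat → SW at lon -38°, lat 19.8333°.
latitude 19.8333° N, longitude 38.0000° W.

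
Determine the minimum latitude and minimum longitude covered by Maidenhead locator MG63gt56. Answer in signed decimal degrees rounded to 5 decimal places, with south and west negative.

-26.18333, 72.54167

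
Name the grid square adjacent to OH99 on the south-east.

Longitude square 9; +1 → 10, wraps to 0, carry into field.
Longitude field O = 14; +1 → 15 = P.
Latitude square 9; −1 → 8.

PH08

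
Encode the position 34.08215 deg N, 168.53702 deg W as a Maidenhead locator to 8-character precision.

Add 180° to longitude and 90° to latitude: 11.46298, 124.08215.
Field: 11.46298/20 → 0 → A, 124.08215/10 → 12 → M; chars AM.
Square: 11.46298/2 → 5, 4.08215/1 → 4; chars 54.
Subsquare: 1.46298/0.0833333 → 17 → r, 0.08215/0.0416667 → 1 → b; chars rb.
Extended square: 0.04631/0.00833333 → 5, 0.04048/0.00416667 → 9; chars 59.

AM54rb59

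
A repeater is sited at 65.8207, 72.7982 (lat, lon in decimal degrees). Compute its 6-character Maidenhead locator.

Offset from 180°W / 90°S: lon 252.7982°, lat 155.8207°.
Field: 252.7982/20 → 12 → M, 155.8207/10 → 15 → P; chars MP.
Square: 12.7982/2 → 6, 5.8207/1 → 5; chars 65.
Subsquare: 0.7982/0.0833333 → 9 → j, 0.8207/0.0416667 → 19 → t; chars jt.

MP65jt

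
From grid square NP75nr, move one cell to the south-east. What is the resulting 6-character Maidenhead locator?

Longitude subsquare n = 13; +1 → 14 = o.
Latitude subsquare r = 17; −1 → 16 = q.

NP75oq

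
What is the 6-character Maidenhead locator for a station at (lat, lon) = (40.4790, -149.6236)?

BN50el

Offset from 180°W / 90°S: lon 30.3764°, lat 130.4790°.
Field: 30.3764/20 → 1 → B, 130.4790/10 → 13 → N; chars BN.
Square: 10.3764/2 → 5, 0.4790/1 → 0; chars 50.
Subsquare: 0.3764/0.0833333 → 4 → e, 0.4790/0.0416667 → 11 → l; chars el.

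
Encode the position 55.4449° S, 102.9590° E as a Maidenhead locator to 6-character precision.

OD14ln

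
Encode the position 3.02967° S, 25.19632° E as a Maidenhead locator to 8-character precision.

KI26ox32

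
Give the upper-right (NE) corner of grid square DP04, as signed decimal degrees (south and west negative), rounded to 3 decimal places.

Field D=3, P=15: +3·20° lon, +15·10° lat → SW at lon -120°, lat 60°.
Square 0, 4: +0·2° lon, +4·1° lat → SW at lon -120°, lat 64°.
Cell spans 2° lon × 1° lat. NE corner is SW corner plus one full cell.
latitude 65.000, longitude -118.000.

65.000, -118.000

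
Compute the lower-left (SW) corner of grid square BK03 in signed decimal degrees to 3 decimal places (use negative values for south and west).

13.000, -160.000

Field B=1, K=10: +1·20° lon, +10·10° lat → SW at lon -160°, lat 10°.
Square 0, 3: +0·2° lon, +3·1° lat → SW at lon -160°, lat 13°.
latitude 13.000, longitude -160.000.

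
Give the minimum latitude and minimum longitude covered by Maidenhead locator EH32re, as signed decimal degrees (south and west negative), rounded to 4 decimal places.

Field E=4, H=7: +4·20° lon, +7·10° lat → SW at lon -100°, lat -20°.
Square 3, 2: +3·2° lon, +2·1° lat → SW at lon -94°, lat -18°.
Subsquare r=17, e=4: +17·0.0833333° lon, +4·0.0416667° lat → SW at lon -92.5833°, lat -17.8333°.
latitude -17.8333, longitude -92.5833.

-17.8333, -92.5833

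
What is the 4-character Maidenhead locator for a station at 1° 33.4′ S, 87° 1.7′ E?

NI38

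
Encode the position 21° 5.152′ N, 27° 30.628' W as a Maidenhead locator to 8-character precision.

HL61fc80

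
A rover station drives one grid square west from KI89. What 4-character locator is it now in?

Longitude square 8; −1 → 7.
The latitude characters are unchanged.

KI79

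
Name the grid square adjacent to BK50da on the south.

Latitude subsquare a = 0; −1 → -1, wraps to 23 = x, carry into square.
Latitude square 0; −1 → -1, wraps to 9, carry into field.
Latitude field K = 10; −1 → 9 = J.
The longitude characters are unchanged.

BJ59dx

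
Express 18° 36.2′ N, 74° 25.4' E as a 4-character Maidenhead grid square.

MK78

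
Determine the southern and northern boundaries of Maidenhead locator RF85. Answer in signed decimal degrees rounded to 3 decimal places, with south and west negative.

Field R=17, F=5: +17·20° lon, +5·10° lat → SW at lon 160°, lat -40°.
Square 8, 5: +8·2° lon, +5·1° lat → SW at lon 176°, lat -35°.
Cell spans 2° lon × 1° lat.
south -35.000, north -34.000.

-35.000, -34.000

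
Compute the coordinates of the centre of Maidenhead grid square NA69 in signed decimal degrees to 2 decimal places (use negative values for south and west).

-80.50, 93.00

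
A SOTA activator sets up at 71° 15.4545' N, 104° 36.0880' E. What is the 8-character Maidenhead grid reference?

OQ21hg21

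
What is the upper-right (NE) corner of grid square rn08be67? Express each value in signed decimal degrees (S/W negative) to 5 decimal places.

Field R=17, N=13: +17·20° lon, +13·10° lat → SW at lon 160°, lat 40°.
Square 0, 8: +0·2° lon, +8·1° lat → SW at lon 160°, lat 48°.
Subsquare b=1, e=4: +1·0.0833333° lon, +4·0.0416667° lat → SW at lon 160.083°, lat 48.1667°.
Extended square 6, 7: +6·0.00833333° lon, +7·0.00416667° lat → SW at lon 160.133°, lat 48.1958°.
Cell spans 0.00833333° lon × 0.00416667° lat. NE corner is SW corner plus one full cell.
latitude 48.20000, longitude 160.14167.

48.20000, 160.14167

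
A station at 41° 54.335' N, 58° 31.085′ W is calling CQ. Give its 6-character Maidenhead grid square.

GN01rv

Add 180° to longitude and 90° to latitude: 121.4819, 131.9056.
Field (20°×10°, letters A–R): 121.4819/20 → 6 → G, 131.9056/10 → 13 → N; chars GN.
Square (2°×1°, digits 0–9): 1.4819/2 → 0, 1.9056/1 → 1; chars 01.
Subsquare (5′×2.5′, letters a–x): 1.4819/0.0833333 → 17 → r, 0.9056/0.0416667 → 21 → v; chars rv.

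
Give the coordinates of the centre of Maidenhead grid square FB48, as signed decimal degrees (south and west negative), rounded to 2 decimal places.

Field F=5, B=1: +5·20° lon, +1·10° lat → SW at lon -80°, lat -80°.
Square 4, 8: +4·2° lon, +8·1° lat → SW at lon -72°, lat -72°.
Cell spans 2° lon × 1° lat. Centre is SW corner plus half of each.
latitude -71.50, longitude -71.00.

-71.50, -71.00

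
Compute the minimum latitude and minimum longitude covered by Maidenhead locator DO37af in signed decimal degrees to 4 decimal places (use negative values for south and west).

Field D=3, O=14: +3·20° lon, +14·10° lat → SW at lon -120°, lat 50°.
Square 3, 7: +3·2° lon, +7·1° lat → SW at lon -114°, lat 57°.
Subsquare a=0, f=5: +0·0.0833333° lon, +5·0.0416667° lat → SW at lon -114°, lat 57.2083°.
latitude 57.2083, longitude -114.0000.

57.2083, -114.0000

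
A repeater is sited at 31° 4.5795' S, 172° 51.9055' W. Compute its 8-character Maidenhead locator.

AF38nw61

Shift to the Maidenhead origin (180°W, 90°S): lon 7.13491, lat 58.92368.
Field: 7.13491/20 → 0 → A, 58.92368/10 → 5 → F; chars AF.
Square: 7.13491/2 → 3, 8.92368/1 → 8; chars 38.
Subsquare: 1.13491/0.0833333 → 13 → n, 0.92368/0.0416667 → 22 → w; chars nw.
Extended square: 0.05157/0.00833333 → 6, 0.00701/0.00416667 → 1; chars 61.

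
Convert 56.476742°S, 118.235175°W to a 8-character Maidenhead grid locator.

Offset from 180°W / 90°S: lon 61.76483°, lat 33.52326°.
Field: 61.76483/20 → 3 → D, 33.52326/10 → 3 → D; chars DD.
Square: 1.76483/2 → 0, 3.52326/1 → 3; chars 03.
Subsquare: 1.76483/0.0833333 → 21 → v, 0.52326/0.0416667 → 12 → m; chars vm.
Extended square: 0.01483/0.00833333 → 1, 0.02326/0.00416667 → 5; chars 15.

DD03vm15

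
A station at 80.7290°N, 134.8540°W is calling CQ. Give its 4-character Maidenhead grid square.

CR20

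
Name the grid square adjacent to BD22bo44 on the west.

BD22bo34

Longitude extended square 4; −1 → 3.
The latitude characters are unchanged.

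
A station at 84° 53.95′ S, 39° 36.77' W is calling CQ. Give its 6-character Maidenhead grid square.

Offset from 180°W / 90°S: lon 140.3872°, lat 5.1008°.
Field: lon ⌊140.3872/20⌋ = 7 → H; lat ⌊5.1008/10⌋ = 0 → A.
Square: lon ⌊0.3872/2⌋ = 0; lat ⌊5.1008/1⌋ = 5.
Subsquare: lon ⌊0.3872/0.0833333⌋ = 4 → e; lat ⌊0.1008/0.0416667⌋ = 2 → c.

HA05ec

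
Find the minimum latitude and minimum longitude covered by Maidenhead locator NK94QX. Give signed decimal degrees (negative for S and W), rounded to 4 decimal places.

Field N=13, K=10: +13·20° lon, +10·10° lat → SW at lon 80°, lat 10°.
Square 9, 4: +9·2° lon, +4·1° lat → SW at lon 98°, lat 14°.
Subsquare q=16, x=23: +16·0.0833333° lon, +23·0.0416667° lat → SW at lon 99.3333°, lat 14.9583°.
latitude 14.9583, longitude 99.3333.

14.9583, 99.3333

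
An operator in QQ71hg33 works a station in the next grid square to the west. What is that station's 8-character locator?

QQ71hg23

Longitude extended square 3; −1 → 2.
The latitude characters are unchanged.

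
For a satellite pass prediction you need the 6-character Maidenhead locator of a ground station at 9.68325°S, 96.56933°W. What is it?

EI10rh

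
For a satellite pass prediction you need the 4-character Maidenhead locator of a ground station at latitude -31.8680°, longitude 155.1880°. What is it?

QF78

Offset from 180°W / 90°S: lon 335.19°, lat 58.13°.
Field (20°×10°, letters A–R): 335.19/20 → 16 → Q, 58.13/10 → 5 → F; chars QF.
Square (2°×1°, digits 0–9): 15.19/2 → 7, 8.13/1 → 8; chars 78.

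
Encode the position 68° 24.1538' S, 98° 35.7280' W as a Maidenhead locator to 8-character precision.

Offset from 180°W / 90°S: lon 81.40453°, lat 21.59744°.
Field (20°×10°, letters A–R): 81.40453/20 → 4 → E, 21.59744/10 → 2 → C; chars EC.
Square (2°×1°, digits 0–9): 1.40453/2 → 0, 1.59744/1 → 1; chars 01.
Subsquare (5′×2.5′, letters a–x): 1.40453/0.0833333 → 16 → q, 0.59744/0.0416667 → 14 → o; chars qo.
Extended square (30″×15″, digits 0–9): 0.07120/0.00833333 → 8, 0.01410/0.00416667 → 3; chars 83.

EC01qo83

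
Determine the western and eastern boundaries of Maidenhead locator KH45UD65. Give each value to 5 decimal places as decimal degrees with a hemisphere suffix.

Field K=10, H=7: +10·20° lon, +7·10° lat → SW at lon 20°, lat -20°.
Square 4, 5: +4·2° lon, +5·1° lat → SW at lon 28°, lat -15°.
Subsquare u=20, d=3: +20·0.0833333° lon, +3·0.0416667° lat → SW at lon 29.6667°, lat -14.875°.
Extended square 6, 5: +6·0.00833333° lon, +5·0.00416667° lat → SW at lon 29.7167°, lat -14.8542°.
Cell spans 0.00833333° lon × 0.00416667° lat.
west 29.71667° E, east 29.72500° E.

29.71667° E, 29.72500° E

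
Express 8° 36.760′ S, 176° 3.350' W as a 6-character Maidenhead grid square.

Add 180° to longitude and 90° to latitude: 3.9442, 81.3873.
Field: 3.9442/20 → 0 → A, 81.3873/10 → 8 → I; chars AI.
Square: 3.9442/2 → 1, 1.3873/1 → 1; chars 11.
Subsquare: 1.9442/0.0833333 → 23 → x, 0.3873/0.0416667 → 9 → j; chars xj.

AI11xj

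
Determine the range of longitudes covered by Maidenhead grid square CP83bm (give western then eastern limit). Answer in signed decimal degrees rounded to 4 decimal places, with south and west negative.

Field C=2, P=15: +2·20° lon, +15·10° lat → SW at lon -140°, lat 60°.
Square 8, 3: +8·2° lon, +3·1° lat → SW at lon -124°, lat 63°.
Subsquare b=1, m=12: +1·0.0833333° lon, +12·0.0416667° lat → SW at lon -123.917°, lat 63.5°.
Cell spans 0.0833333° lon × 0.0416667° lat.
west -123.9167, east -123.8333.

-123.9167, -123.8333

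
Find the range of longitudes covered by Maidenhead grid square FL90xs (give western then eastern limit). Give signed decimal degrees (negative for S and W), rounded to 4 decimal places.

Field F=5, L=11: +5·20° lon, +11·10° lat → SW at lon -80°, lat 20°.
Square 9, 0: +9·2° lon, +0·1° lat → SW at lon -62°, lat 20°.
Subsquare x=23, s=18: +23·0.0833333° lon, +18·0.0416667° lat → SW at lon -60.0833°, lat 20.75°.
Cell spans 0.0833333° lon × 0.0416667° lat.
west -60.0833, east -60.0000.

-60.0833, -60.0000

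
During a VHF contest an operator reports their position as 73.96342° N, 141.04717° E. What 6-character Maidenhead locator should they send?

QQ03mx

Offset from 180°W / 90°S: lon 321.0472°, lat 163.9634°.
Field (20°×10°, letters A–R): 321.0472/20 → 16 → Q, 163.9634/10 → 16 → Q; chars QQ.
Square (2°×1°, digits 0–9): 1.0472/2 → 0, 3.9634/1 → 3; chars 03.
Subsquare (5′×2.5′, letters a–x): 1.0472/0.0833333 → 12 → m, 0.9634/0.0416667 → 23 → x; chars mx.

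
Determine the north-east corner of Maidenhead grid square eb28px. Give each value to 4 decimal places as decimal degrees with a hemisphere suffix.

71.0000° S, 94.6667° W

Field E=4, B=1: +4·20° lon, +1·10° lat → SW at lon -100°, lat -80°.
Square 2, 8: +2·2° lon, +8·1° lat → SW at lon -96°, lat -72°.
Subsquare p=15, x=23: +15·0.0833333° lon, +23·0.0416667° lat → SW at lon -94.75°, lat -71.0417°.
Cell spans 0.0833333° lon × 0.0416667° lat. NE corner is SW corner plus one full cell.
latitude 71.0000° S, longitude 94.6667° W.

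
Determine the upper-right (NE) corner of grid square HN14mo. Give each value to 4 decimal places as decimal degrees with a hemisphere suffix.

44.6250° N, 36.9167° W

Field H=7, N=13: +7·20° lon, +13·10° lat → SW at lon -40°, lat 40°.
Square 1, 4: +1·2° lon, +4·1° lat → SW at lon -38°, lat 44°.
Subsquare m=12, o=14: +12·0.0833333° lon, +14·0.0416667° lat → SW at lon -37°, lat 44.5833°.
Cell spans 0.0833333° lon × 0.0416667° lat. NE corner is SW corner plus one full cell.
latitude 44.6250° N, longitude 36.9167° W.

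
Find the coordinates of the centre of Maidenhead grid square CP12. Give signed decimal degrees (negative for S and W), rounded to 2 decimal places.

62.50, -137.00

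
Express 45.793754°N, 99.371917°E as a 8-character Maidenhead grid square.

NN95qt40

Add 180° to longitude and 90° to latitude: 279.37192, 135.79375.
Field (20°×10°, letters A–R): lon ⌊279.37192/20⌋ = 13 → N; lat ⌊135.79375/10⌋ = 13 → N.
Square (2°×1°, digits 0–9): lon ⌊19.37192/2⌋ = 9; lat ⌊5.79375/1⌋ = 5.
Subsquare (5′×2.5′, letters a–x): lon ⌊1.37192/0.0833333⌋ = 16 → q; lat ⌊0.79375/0.0416667⌋ = 19 → t.
Extended square (30″×15″, digits 0–9): lon ⌊0.03858/0.00833333⌋ = 4; lat ⌊0.00209/0.00416667⌋ = 0.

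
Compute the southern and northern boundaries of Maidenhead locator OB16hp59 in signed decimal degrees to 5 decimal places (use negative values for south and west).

-73.33750, -73.33333

Field O=14, B=1: +14·20° lon, +1·10° lat → SW at lon 100°, lat -80°.
Square 1, 6: +1·2° lon, +6·1° lat → SW at lon 102°, lat -74°.
Subsquare h=7, p=15: +7·0.0833333° lon, +15·0.0416667° lat → SW at lon 102.583°, lat -73.375°.
Extended square 5, 9: +5·0.00833333° lon, +9·0.00416667° lat → SW at lon 102.625°, lat -73.3375°.
Cell spans 0.00833333° lon × 0.00416667° lat.
south -73.33750, north -73.33333.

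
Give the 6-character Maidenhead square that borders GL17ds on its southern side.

GL17dr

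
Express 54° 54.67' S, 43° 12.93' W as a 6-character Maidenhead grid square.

Offset from 180°W / 90°S: lon 136.7845°, lat 35.0888°.
Field: 136.7845/20 → 6 → G, 35.0888/10 → 3 → D; chars GD.
Square: 16.7845/2 → 8, 5.0888/1 → 5; chars 85.
Subsquare: 0.7845/0.0833333 → 9 → j, 0.0888/0.0416667 → 2 → c; chars jc.

GD85jc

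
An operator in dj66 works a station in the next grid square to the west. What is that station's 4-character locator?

Longitude square 6; −1 → 5.
The latitude characters are unchanged.

DJ56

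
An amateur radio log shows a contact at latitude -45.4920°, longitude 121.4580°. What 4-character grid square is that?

Add 180° to longitude and 90° to latitude: 301.46, 44.51.
Field: 301.46/20 → 15 → P, 44.51/10 → 4 → E; chars PE.
Square: 1.46/2 → 0, 4.51/1 → 4; chars 04.

PE04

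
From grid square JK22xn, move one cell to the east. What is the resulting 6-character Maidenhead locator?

JK32an

Longitude subsquare x = 23; +1 → 24, wraps to 0 = a, carry into square.
Longitude square 2; +1 → 3.
The latitude characters are unchanged.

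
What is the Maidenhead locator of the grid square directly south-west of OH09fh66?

Longitude extended square 6; −1 → 5.
Latitude extended square 6; −1 → 5.

OH09fh55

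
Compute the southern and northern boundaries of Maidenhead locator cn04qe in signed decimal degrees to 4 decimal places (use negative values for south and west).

Field C=2, N=13: +2·20° lon, +13·10° lat → SW at lon -140°, lat 40°.
Square 0, 4: +0·2° lon, +4·1° lat → SW at lon -140°, lat 44°.
Subsquare q=16, e=4: +16·0.0833333° lon, +4·0.0416667° lat → SW at lon -138.667°, lat 44.1667°.
Cell spans 0.0833333° lon × 0.0416667° lat.
south 44.1667, north 44.2083.

44.1667, 44.2083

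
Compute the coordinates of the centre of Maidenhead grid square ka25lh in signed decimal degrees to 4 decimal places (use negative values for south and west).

-84.6875, 24.9583

Field K=10, A=0: +10·20° lon, +0·10° lat → SW at lon 20°, lat -90°.
Square 2, 5: +2·2° lon, +5·1° lat → SW at lon 24°, lat -85°.
Subsquare l=11, h=7: +11·0.0833333° lon, +7·0.0416667° lat → SW at lon 24.9167°, lat -84.7083°.
Cell spans 0.0833333° lon × 0.0416667° lat. Centre is SW corner plus half of each.
latitude -84.6875, longitude 24.9583.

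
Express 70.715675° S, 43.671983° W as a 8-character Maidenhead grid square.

Offset from 180°W / 90°S: lon 136.32802°, lat 19.28432°.
Field: lon ⌊136.32802/20⌋ = 6 → G; lat ⌊19.28432/10⌋ = 1 → B.
Square: lon ⌊16.32802/2⌋ = 8; lat ⌊9.28432/1⌋ = 9.
Subsquare: lon ⌊0.32802/0.0833333⌋ = 3 → d; lat ⌊0.28432/0.0416667⌋ = 6 → g.
Extended square: lon ⌊0.07802/0.00833333⌋ = 9; lat ⌊0.03432/0.00416667⌋ = 8.

GB89dg98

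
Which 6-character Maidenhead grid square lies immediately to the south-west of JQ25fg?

Longitude subsquare f = 5; −1 → 4 = e.
Latitude subsquare g = 6; −1 → 5 = f.

JQ25ef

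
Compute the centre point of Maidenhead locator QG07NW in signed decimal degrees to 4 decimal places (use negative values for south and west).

Field Q=16, G=6: +16·20° lon, +6·10° lat → SW at lon 140°, lat -30°.
Square 0, 7: +0·2° lon, +7·1° lat → SW at lon 140°, lat -23°.
Subsquare n=13, w=22: +13·0.0833333° lon, +22·0.0416667° lat → SW at lon 141.083°, lat -22.0833°.
Cell spans 0.0833333° lon × 0.0416667° lat. Centre is SW corner plus half of each.
latitude -22.0625, longitude 141.1250.

-22.0625, 141.1250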